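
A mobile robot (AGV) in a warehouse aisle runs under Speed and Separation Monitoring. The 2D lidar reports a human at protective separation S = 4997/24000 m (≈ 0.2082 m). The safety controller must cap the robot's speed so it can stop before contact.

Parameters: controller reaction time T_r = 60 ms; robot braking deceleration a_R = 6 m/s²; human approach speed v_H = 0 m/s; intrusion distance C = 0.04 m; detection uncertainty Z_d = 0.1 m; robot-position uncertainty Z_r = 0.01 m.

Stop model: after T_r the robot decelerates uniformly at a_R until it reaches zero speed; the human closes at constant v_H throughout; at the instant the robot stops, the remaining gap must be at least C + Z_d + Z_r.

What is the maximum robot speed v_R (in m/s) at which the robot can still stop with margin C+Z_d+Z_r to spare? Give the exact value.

v_R_max = 11/20 m/s = 0.5500 m/s

collect terms ⇒ (1/12)·v_R² + (3/50)·v_R + (-1397/24000) = 0
  disc = (3/50)² − 4·(1/12)·(-1397/24000) = 8281/360000 ; √disc = 91/600
  v_R = (−(3/50) + 91/600) / (2·(1/12)) = 11/20 m/s
check:
T_s = v_R/a_R = (11/20)/6 = 0.0917 s
reaction-phase robot travel = 0.5500·0.0600 = 0.0330 m
robot under decel: 0.5500²/(2·6.0000) = 0.0252 m
human closes 0.0000·0.1517 = 0.0000 m
margins: 0.0400+0.1000+0.0100 = 0.1500 m
sum ≈ 0.0330+0.0252+0.0000+0.1500 ≈ 0.2082 m = S ✓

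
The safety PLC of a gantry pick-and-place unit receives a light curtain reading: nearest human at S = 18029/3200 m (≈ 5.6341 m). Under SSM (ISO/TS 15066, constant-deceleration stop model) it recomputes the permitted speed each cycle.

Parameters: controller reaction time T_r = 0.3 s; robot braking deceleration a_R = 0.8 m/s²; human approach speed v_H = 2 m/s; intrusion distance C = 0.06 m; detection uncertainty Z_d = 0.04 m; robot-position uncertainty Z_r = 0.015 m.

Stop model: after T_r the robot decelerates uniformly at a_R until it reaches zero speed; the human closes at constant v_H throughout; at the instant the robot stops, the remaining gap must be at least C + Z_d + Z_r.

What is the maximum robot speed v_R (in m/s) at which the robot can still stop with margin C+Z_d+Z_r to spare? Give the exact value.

v_R_max = 27/20 m/s = 1.3500 m/s

at the boundary: (5/8)·v² + (14/5)·v + (-15741/3200) = 0
  disc = (14/5)² − 4·(5/8)·(-15741/3200) = 128881/6400 ; √disc = 359/80
  v_R = (−(14/5) + 359/80) / (2·(5/8)) = 27/20 m/s
check:
T_s = v_R/a_R = (27/20)/(4/5) = 1.6875 s
reaction-phase robot travel = 1.3500·0.3000 = 0.4050 m
robot under decel: 1.3500²/(2·0.8000) = 1.1391 m
human over T_r+T_s: 2.0000·(0.3000+1.6875) = 3.9750 m
margins: 0.0600+0.0400+0.0150 = 0.1150 m
sum ≈ 0.4050+1.1391+3.9750+0.1150 ≈ 5.6341 m = S ✓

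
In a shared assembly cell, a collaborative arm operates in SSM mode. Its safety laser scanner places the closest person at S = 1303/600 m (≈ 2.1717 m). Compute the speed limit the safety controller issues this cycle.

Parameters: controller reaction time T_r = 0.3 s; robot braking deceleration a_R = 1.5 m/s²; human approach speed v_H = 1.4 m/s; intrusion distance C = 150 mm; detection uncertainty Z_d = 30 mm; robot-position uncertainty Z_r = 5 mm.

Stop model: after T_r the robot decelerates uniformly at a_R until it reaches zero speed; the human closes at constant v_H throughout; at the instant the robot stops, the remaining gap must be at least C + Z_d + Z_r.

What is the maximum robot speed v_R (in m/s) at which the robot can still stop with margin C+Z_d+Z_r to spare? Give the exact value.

v_R_max = 1 m/s = 1.0000 m/s

quadratic (1/3)·v² + (37/30)·v + (-47/30) = 0
  disc = (37/30)² − 4·(1/3)·(-47/30) = 361/100 ; √disc = 19/10
  v_R = (−(37/30) + 19/10) / (2·(1/3)) = 1 m/s
check:
braking lasts T_s = 1/(3/2) = 0.6667 s
robot covers v_R·T_r = 1.0000·0.3000 = 0.3000 m before braking
robot under decel: 1.0000²/(2·1.5000) = 0.3333 m
human closes 1.4000·0.9667 = 1.3533 m
C+Z_d+Z_r = 0.1500+0.0300+0.0050 = 0.1850 m
sum ≈ 0.3000+0.3333+1.3533+0.1850 ≈ 2.1717 m = S ✓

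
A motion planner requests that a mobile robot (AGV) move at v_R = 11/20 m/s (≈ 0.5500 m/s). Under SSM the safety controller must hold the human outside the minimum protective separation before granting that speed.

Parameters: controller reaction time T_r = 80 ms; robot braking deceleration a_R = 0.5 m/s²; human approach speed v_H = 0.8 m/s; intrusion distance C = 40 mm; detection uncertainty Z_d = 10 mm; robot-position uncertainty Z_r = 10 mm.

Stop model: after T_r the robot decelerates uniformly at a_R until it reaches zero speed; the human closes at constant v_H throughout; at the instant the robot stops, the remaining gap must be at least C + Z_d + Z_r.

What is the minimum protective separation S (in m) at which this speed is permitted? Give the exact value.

T_s = v_R/a_R = (11/20)/(1/2) = 1.1000 s
robot in T_r: 0.5500·0.0800 = 0.0440 m
robot under decel: 0.5500²/(2·0.5000) = 0.3025 m
person approaches 0.8000·(0.0800+1.1000) = 0.9440 m
C+Z_d+Z_r = 0.0400+0.0100+0.0100 = 0.0600 m
S_min ≈ 0.0440+0.3025+0.9440+0.0600  ⇒  S_min = 2701/2000 m

S_min = 2701/2000 m = 1.3505 m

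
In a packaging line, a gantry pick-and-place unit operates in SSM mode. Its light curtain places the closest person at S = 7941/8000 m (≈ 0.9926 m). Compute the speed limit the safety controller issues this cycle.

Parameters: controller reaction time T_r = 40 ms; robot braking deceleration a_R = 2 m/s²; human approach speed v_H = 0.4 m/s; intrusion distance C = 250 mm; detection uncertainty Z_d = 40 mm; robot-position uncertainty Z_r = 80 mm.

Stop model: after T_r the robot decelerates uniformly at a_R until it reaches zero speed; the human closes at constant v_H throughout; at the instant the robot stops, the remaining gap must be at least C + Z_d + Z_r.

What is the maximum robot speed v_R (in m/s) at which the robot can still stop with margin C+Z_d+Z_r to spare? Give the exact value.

quadratic (1/4)·v² + (6/25)·v + (-4853/8000) = 0
  disc = (6/25)² − 4·(1/4)·(-4853/8000) = 26569/40000 ; √disc = 163/200
  v_R = (−(6/25) + 163/200) / (2·(1/4)) = 23/20 m/s
check:
braking lasts T_s = (23/20)/2 = 0.5750 s
robot covers v_R·T_r = 1.1500·0.0400 = 0.0460 m before braking
braking distance = 1.1500²/(2·2.0000) = 0.3306 m
person approaches 0.4000·(0.0400+0.5750) = 0.2460 m
C+Z_d+Z_r = 0.2500+0.0400+0.0800 = 0.3700 m
sum ≈ 0.0460+0.3306+0.2460+0.3700 ≈ 0.9926 m = S ✓

v_R_max = 23/20 m/s = 1.1500 m/s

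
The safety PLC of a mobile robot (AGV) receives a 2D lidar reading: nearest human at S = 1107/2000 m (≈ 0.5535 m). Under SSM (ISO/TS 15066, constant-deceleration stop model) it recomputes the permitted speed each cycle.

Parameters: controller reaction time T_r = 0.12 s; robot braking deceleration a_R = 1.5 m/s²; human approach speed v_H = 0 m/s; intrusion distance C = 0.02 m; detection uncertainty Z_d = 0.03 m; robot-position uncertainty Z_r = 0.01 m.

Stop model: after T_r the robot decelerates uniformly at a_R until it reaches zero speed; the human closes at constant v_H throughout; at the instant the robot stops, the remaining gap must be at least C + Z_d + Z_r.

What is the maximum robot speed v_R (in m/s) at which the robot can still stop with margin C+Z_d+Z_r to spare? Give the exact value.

at the boundary: (1/3)·v² + (3/25)·v + (-987/2000) = 0
  disc = (3/25)² − 4·(1/3)·(-987/2000) = 1681/2500 ; √disc = 41/50
  v_R = (−(3/25) + 41/50) / (2·(1/3)) = 21/20 m/s
check:
T_s = v_R/a_R = (21/20)/(3/2) = 0.7000 s
robot covers v_R·T_r = 1.0500·0.1200 = 0.1260 m before braking
robot under decel: 1.0500²/(2·1.5000) = 0.3675 m
human closes 0.0000·0.8200 = 0.0000 m
margins: 0.0200+0.0300+0.0100 = 0.0600 m
sum ≈ 0.1260+0.3675+0.0000+0.0600 ≈ 0.5535 m = S ✓

v_R_max = 21/20 m/s = 1.0500 m/s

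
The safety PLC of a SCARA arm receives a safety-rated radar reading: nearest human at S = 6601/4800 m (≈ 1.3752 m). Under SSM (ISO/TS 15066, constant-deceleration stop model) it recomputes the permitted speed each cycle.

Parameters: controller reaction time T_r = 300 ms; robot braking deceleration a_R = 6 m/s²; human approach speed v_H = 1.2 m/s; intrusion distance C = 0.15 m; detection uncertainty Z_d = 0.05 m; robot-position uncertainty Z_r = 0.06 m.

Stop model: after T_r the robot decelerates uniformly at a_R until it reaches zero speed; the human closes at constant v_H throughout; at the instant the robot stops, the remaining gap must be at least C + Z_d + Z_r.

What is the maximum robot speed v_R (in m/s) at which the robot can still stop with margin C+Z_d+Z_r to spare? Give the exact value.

v_R_max = 5/4 m/s = 1.2500 m/s

at the boundary: (1/12)·v² + (1/2)·v + (-145/192) = 0
  disc = (1/2)² − 4·(1/12)·(-145/192) = 289/576 ; √disc = 17/24
  v_R = (−(1/2) + 17/24) / (2·(1/12)) = 5/4 m/s
check:
T_s = v_R/a_R = (5/4)/6 = 0.2083 s
reaction-phase robot travel = 1.2500·0.3000 = 0.3750 m
robot covers 1.2500·0.2083 − ½·6.0000·0.2083² = 0.1302 m while stopping
human over T_r+T_s: 1.2000·(0.3000+0.2083) = 0.6100 m
residual clearance needed = 0.1500+0.0500+0.0600 = 0.2600 m
sum ≈ 0.3750+0.1302+0.6100+0.2600 ≈ 1.3752 m = S ✓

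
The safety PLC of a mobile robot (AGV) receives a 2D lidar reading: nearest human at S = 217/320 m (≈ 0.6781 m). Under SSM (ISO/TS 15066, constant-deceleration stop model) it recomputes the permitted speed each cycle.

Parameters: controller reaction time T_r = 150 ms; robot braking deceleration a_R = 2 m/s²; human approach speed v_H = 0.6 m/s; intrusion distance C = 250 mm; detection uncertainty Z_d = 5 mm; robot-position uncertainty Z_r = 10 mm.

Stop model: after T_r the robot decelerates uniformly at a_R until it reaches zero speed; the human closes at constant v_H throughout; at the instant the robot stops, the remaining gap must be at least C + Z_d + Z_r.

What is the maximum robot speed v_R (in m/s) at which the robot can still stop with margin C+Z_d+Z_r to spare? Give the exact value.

v_R_max = 11/20 m/s = 0.5500 m/s

collect terms ⇒ (1/4)·v_R² + (9/20)·v_R + (-517/1600) = 0
  disc = (9/20)² − 4·(1/4)·(-517/1600) = 841/1600 ; √disc = 29/40
  v_R = (−(9/20) + 29/40) / (2·(1/4)) = 11/20 m/s
check:
T_s = v_R/a_R = (11/20)/2 = 0.2750 s
robot covers v_R·T_r = 0.5500·0.1500 = 0.0825 m before braking
robot under decel: 0.5500²/(2·2.0000) = 0.0756 m
human over T_r+T_s: 0.6000·(0.1500+0.2750) = 0.2550 m
residual clearance needed = 0.2500+0.0050+0.0100 = 0.2650 m
sum ≈ 0.0825+0.0756+0.2550+0.2650 ≈ 0.6781 m = S ✓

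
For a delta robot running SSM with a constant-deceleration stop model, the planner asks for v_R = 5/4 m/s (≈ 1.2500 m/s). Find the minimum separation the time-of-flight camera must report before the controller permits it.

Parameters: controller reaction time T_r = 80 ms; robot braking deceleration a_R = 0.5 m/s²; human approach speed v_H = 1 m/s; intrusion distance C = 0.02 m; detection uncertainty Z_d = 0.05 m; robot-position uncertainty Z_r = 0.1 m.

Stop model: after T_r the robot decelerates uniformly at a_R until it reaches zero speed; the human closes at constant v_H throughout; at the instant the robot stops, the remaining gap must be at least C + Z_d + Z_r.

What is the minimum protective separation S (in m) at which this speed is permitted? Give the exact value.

braking lasts T_s = (5/4)/(1/2) = 2.5000 s
robot covers v_R·T_r = 1.2500·0.0800 = 0.1000 m before braking
braking distance = 1.2500²/(2·0.5000) = 1.5625 m
person approaches 1.0000·(0.0800+2.5000) = 2.5800 m
residual clearance needed = 0.0200+0.0500+0.1000 = 0.1700 m
S_min ≈ 0.1000+1.5625+2.5800+0.1700  ⇒  S_min = 353/80 m

S_min = 353/80 m = 4.4125 m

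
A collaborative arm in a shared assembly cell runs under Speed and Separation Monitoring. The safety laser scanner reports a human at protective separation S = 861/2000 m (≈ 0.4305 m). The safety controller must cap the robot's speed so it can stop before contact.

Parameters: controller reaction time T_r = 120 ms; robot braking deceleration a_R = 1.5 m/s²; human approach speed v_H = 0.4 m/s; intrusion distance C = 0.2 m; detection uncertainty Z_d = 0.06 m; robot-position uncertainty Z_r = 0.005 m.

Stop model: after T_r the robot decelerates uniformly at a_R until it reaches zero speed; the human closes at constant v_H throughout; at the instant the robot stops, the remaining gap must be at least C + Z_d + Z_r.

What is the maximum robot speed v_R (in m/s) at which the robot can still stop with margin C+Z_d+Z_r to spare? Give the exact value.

quadratic (1/3)·v² + (29/75)·v + (-47/400) = 0
  disc = (29/75)² − 4·(1/3)·(-47/400) = 6889/22500 ; √disc = 83/150
  v_R = (−(29/75) + 83/150) / (2·(1/3)) = 1/4 m/s
check:
T_s = v_R/a_R = (1/4)/(3/2) = 0.1667 s
robot covers v_R·T_r = 0.2500·0.1200 = 0.0300 m before braking
braking distance = 0.2500²/(2·1.5000) = 0.0208 m
person approaches 0.4000·(0.1200+0.1667) = 0.1147 m
margins: 0.2000+0.0600+0.0050 = 0.2650 m
sum ≈ 0.0300+0.0208+0.1147+0.2650 ≈ 0.4305 m = S ✓

v_R_max = 1/4 m/s = 0.2500 m/s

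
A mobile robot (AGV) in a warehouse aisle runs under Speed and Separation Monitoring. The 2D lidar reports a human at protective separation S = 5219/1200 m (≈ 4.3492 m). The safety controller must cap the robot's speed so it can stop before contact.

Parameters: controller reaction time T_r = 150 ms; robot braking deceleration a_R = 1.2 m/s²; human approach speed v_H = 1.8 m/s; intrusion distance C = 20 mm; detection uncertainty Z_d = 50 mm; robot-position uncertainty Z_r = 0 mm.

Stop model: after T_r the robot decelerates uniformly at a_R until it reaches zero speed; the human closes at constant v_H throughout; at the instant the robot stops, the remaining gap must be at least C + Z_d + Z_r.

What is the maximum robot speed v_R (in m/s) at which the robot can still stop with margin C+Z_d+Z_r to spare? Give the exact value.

v_R_max = 17/10 m/s = 1.7000 m/s

at the boundary: (5/12)·v² + (33/20)·v + (-4811/1200) = 0
  disc = (33/20)² − 4·(5/12)·(-4811/1200) = 2116/225 ; √disc = 46/15
  v_R = (−(33/20) + 46/15) / (2·(5/12)) = 17/10 m/s
check:
stop time T_s = (17/10)/(6/5) = 1.4167 s
robot covers v_R·T_r = 1.7000·0.1500 = 0.2550 m before braking
robot under decel: 1.7000²/(2·1.2000) = 1.2042 m
human over T_r+T_s: 1.8000·(0.1500+1.4167) = 2.8200 m
residual clearance needed = 0.0200+0.0500+0.0000 = 0.0700 m
sum ≈ 0.2550+1.2042+2.8200+0.0700 ≈ 4.3492 m = S ✓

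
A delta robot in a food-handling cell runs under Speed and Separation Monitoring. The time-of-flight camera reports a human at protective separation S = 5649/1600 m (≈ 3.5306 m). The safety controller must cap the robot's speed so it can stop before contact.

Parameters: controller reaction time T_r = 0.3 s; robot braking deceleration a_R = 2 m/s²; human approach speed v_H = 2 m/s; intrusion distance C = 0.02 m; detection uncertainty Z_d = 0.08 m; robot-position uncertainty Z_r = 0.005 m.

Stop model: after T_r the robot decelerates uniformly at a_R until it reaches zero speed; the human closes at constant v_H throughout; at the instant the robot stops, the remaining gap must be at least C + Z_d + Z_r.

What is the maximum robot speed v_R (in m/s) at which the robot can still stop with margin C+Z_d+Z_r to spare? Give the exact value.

v_R_max = 33/20 m/s = 1.6500 m/s

at the boundary: (1/4)·v² + (13/10)·v + (-4521/1600) = 0
  disc = (13/10)² − 4·(1/4)·(-4521/1600) = 289/64 ; √disc = 17/8
  v_R = (−(13/10) + 17/8) / (2·(1/4)) = 33/20 m/s
check:
T_s = v_R/a_R = (33/20)/2 = 0.8250 s
robot covers v_R·T_r = 1.6500·0.3000 = 0.4950 m before braking
robot under decel: 1.6500²/(2·2.0000) = 0.6806 m
human closes 2.0000·1.1250 = 2.2500 m
residual clearance needed = 0.0200+0.0800+0.0050 = 0.1050 m
sum ≈ 0.4950+0.6806+2.2500+0.1050 ≈ 3.5306 m = S ✓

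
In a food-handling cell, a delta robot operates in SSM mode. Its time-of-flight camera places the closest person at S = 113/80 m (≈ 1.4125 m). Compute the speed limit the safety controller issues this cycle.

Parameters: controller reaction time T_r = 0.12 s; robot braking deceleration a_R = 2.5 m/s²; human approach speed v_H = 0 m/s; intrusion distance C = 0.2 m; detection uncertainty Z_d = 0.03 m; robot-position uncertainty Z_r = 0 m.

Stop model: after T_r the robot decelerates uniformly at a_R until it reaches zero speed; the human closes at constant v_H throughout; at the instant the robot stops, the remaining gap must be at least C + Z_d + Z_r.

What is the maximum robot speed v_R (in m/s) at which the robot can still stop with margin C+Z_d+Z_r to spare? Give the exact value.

quadratic (1/5)·v² + (3/25)·v + (-473/400) = 0
  disc = (3/25)² − 4·(1/5)·(-473/400) = 2401/2500 ; √disc = 49/50
  v_R = (−(3/25) + 49/50) / (2·(1/5)) = 43/20 m/s
check:
T_s = v_R/a_R = (43/20)/(5/2) = 0.8600 s
robot covers v_R·T_r = 2.1500·0.1200 = 0.2580 m before braking
braking distance = 2.1500²/(2·2.5000) = 0.9245 m
person approaches 0.0000·(0.1200+0.8600) = 0.0000 m
C+Z_d+Z_r = 0.2000+0.0300+0.0000 = 0.2300 m
sum ≈ 0.2580+0.9245+0.0000+0.2300 ≈ 1.4125 m = S ✓

v_R_max = 43/20 m/s = 2.1500 m/s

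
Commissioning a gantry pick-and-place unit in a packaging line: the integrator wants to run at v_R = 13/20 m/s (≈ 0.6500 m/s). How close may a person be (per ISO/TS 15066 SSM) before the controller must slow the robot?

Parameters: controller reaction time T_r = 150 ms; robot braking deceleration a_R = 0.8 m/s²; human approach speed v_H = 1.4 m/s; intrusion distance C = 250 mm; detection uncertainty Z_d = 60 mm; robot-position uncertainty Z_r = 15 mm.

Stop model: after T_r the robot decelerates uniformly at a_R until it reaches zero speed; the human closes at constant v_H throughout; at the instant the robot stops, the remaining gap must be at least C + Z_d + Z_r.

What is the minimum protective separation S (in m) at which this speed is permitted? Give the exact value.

braking lasts T_s = (13/20)/(4/5) = 0.8125 s
robot in T_r: 0.6500·0.1500 = 0.0975 m
robot covers 0.6500·0.8125 − ½·0.8000·0.8125² = 0.2641 m while stopping
human closes 1.4000·0.9625 = 1.3475 m
margins: 0.2500+0.0600+0.0150 = 0.3250 m
S_min ≈ 0.0975+0.2641+1.3475+0.3250  ⇒  S_min = 6509/3200 m

S_min = 6509/3200 m = 2.0341 m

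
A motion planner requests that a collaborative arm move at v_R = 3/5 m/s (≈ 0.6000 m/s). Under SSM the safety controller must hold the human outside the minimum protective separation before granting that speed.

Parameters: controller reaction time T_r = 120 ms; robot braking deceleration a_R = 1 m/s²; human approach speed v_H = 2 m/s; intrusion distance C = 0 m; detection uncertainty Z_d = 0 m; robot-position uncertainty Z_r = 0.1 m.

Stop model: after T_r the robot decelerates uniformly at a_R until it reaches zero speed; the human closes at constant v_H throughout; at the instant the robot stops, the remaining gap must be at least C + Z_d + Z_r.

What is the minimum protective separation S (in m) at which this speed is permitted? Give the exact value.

S_min = 224/125 m = 1.7920 m

braking lasts T_s = (3/5)/1 = 0.6000 s
reaction-phase robot travel = 0.6000·0.1200 = 0.0720 m
robot covers 0.6000·0.6000 − ½·1.0000·0.6000² = 0.1800 m while stopping
person approaches 2.0000·(0.1200+0.6000) = 1.4400 m
residual clearance needed = 0.0000+0.0000+0.1000 = 0.1000 m
S_min ≈ 0.0720+0.1800+1.4400+0.1000  ⇒  S_min = 224/125 m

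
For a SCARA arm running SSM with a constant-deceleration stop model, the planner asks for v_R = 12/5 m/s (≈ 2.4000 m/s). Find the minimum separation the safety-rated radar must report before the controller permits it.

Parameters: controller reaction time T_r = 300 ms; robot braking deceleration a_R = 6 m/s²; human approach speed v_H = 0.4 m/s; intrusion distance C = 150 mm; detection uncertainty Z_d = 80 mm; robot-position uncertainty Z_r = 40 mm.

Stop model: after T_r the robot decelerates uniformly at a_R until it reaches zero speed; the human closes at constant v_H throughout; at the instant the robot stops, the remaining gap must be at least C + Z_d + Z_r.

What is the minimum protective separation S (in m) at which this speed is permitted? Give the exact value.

S_min = 7/4 m = 1.7500 m

T_s = v_R/a_R = (12/5)/6 = 0.4000 s
reaction-phase robot travel = 2.4000·0.3000 = 0.7200 m
robot under decel: 2.4000²/(2·6.0000) = 0.4800 m
human over T_r+T_s: 0.4000·(0.3000+0.4000) = 0.2800 m
residual clearance needed = 0.1500+0.0800+0.0400 = 0.2700 m
S_min ≈ 0.7200+0.4800+0.2800+0.2700  ⇒  S_min = 7/4 m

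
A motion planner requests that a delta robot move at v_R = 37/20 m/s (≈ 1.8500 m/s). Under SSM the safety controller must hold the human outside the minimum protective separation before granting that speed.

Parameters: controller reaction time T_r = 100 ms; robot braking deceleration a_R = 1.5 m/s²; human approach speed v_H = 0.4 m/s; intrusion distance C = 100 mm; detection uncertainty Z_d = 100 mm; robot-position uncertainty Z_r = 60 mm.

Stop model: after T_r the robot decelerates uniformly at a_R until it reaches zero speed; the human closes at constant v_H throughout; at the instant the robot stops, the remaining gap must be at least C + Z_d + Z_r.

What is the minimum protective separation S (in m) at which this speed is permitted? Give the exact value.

stop time T_s = (37/20)/(3/2) = 1.2333 s
robot covers v_R·T_r = 1.8500·0.1000 = 0.1850 m before braking
braking distance = 1.8500²/(2·1.5000) = 1.1408 m
person approaches 0.4000·(0.1000+1.2333) = 0.5333 m
residual clearance needed = 0.1000+0.1000+0.0600 = 0.2600 m
S_min ≈ 0.1850+1.1408+0.5333+0.2600  ⇒  S_min = 2543/1200 m

S_min = 2543/1200 m = 2.1192 m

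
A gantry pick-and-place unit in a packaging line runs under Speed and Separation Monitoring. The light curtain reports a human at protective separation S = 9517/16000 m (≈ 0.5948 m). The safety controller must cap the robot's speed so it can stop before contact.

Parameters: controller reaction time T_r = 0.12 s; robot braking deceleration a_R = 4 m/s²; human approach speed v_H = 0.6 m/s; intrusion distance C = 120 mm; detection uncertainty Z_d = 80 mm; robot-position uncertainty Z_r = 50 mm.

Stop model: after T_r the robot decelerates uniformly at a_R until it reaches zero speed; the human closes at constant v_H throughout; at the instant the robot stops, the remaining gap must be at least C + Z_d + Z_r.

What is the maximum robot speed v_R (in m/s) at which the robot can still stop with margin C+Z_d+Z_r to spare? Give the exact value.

v_R_max = 3/4 m/s = 0.7500 m/s

collect terms ⇒ (1/8)·v_R² + (27/100)·v_R + (-873/3200) = 0
  disc = (27/100)² − 4·(1/8)·(-873/3200) = 33489/160000 ; √disc = 183/400
  v_R = (−(27/100) + 183/400) / (2·(1/8)) = 3/4 m/s
check:
T_s = v_R/a_R = (3/4)/4 = 0.1875 s
robot in T_r: 0.7500·0.1200 = 0.0900 m
robot covers 0.7500·0.1875 − ½·4.0000·0.1875² = 0.0703 m while stopping
human over T_r+T_s: 0.6000·(0.1200+0.1875) = 0.1845 m
C+Z_d+Z_r = 0.1200+0.0800+0.0500 = 0.2500 m
sum ≈ 0.0900+0.0703+0.1845+0.2500 ≈ 0.5948 m = S ✓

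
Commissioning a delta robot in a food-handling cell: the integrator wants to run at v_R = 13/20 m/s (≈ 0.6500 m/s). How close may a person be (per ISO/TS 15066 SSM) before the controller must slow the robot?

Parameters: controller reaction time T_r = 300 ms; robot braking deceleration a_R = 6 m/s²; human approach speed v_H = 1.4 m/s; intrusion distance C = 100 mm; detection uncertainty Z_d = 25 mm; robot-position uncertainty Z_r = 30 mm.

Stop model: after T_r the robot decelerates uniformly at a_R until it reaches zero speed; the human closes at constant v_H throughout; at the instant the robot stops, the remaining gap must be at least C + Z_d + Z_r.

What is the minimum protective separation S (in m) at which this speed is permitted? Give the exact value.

S_min = 1531/1600 m = 0.9569 m

braking lasts T_s = (13/20)/6 = 0.1083 s
robot covers v_R·T_r = 0.6500·0.3000 = 0.1950 m before braking
robot covers 0.6500·0.1083 − ½·6.0000·0.1083² = 0.0352 m while stopping
human closes 1.4000·0.4083 = 0.5717 m
margins: 0.1000+0.0250+0.0300 = 0.1550 m
S_min ≈ 0.1950+0.0352+0.5717+0.1550  ⇒  S_min = 1531/1600 m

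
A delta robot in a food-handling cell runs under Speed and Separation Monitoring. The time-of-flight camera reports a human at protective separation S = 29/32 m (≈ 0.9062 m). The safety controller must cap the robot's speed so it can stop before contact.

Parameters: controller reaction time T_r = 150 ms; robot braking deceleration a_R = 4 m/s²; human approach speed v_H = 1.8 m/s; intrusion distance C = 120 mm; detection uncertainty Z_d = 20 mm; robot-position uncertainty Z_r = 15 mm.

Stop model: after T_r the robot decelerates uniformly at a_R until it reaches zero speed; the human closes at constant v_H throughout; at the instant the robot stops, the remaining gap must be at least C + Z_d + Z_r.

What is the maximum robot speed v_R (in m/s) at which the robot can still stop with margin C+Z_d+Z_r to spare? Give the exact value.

quadratic (1/8)·v² + (3/5)·v + (-77/160) = 0
  disc = (3/5)² − 4·(1/8)·(-77/160) = 961/1600 ; √disc = 31/40
  v_R = (−(3/5) + 31/40) / (2·(1/8)) = 7/10 m/s
check:
braking lasts T_s = (7/10)/4 = 0.1750 s
robot in T_r: 0.7000·0.1500 = 0.1050 m
braking distance = 0.7000²/(2·4.0000) = 0.0612 m
human closes 1.8000·0.3250 = 0.5850 m
residual clearance needed = 0.1200+0.0200+0.0150 = 0.1550 m
sum ≈ 0.1050+0.0612+0.5850+0.1550 ≈ 0.9062 m = S ✓

v_R_max = 7/10 m/s = 0.7000 m/s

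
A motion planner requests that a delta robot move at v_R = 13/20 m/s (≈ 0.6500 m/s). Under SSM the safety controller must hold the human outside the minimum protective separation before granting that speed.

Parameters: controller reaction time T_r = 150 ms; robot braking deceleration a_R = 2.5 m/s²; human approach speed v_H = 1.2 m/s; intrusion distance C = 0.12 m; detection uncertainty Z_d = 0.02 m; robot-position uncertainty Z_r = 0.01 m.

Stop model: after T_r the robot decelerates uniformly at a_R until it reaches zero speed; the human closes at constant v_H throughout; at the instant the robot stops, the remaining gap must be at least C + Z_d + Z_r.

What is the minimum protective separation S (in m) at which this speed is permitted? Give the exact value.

S_min = 103/125 m = 0.8240 m

braking lasts T_s = (13/20)/(5/2) = 0.2600 s
reaction-phase robot travel = 0.6500·0.1500 = 0.0975 m
robot covers 0.6500·0.2600 − ½·2.5000·0.2600² = 0.0845 m while stopping
human closes 1.2000·0.4100 = 0.4920 m
margins: 0.1200+0.0200+0.0100 = 0.1500 m
S_min ≈ 0.0975+0.0845+0.4920+0.1500  ⇒  S_min = 103/125 m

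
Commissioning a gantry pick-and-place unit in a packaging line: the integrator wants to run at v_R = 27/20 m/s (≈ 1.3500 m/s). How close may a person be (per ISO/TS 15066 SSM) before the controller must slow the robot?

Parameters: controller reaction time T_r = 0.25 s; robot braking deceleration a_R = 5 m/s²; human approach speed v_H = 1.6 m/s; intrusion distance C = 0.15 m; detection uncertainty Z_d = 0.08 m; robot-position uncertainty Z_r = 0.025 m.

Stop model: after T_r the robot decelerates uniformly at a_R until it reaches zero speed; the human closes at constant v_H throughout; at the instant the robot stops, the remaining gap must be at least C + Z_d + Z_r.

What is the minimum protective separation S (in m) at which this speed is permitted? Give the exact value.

S_min = 6427/4000 m = 1.6067 m

T_s = v_R/a_R = (27/20)/5 = 0.2700 s
reaction-phase robot travel = 1.3500·0.2500 = 0.3375 m
robot under decel: 1.3500²/(2·5.0000) = 0.1822 m
human closes 1.6000·0.5200 = 0.8320 m
residual clearance needed = 0.1500+0.0800+0.0250 = 0.2550 m
S_min ≈ 0.3375+0.1822+0.8320+0.2550  ⇒  S_min = 6427/4000 m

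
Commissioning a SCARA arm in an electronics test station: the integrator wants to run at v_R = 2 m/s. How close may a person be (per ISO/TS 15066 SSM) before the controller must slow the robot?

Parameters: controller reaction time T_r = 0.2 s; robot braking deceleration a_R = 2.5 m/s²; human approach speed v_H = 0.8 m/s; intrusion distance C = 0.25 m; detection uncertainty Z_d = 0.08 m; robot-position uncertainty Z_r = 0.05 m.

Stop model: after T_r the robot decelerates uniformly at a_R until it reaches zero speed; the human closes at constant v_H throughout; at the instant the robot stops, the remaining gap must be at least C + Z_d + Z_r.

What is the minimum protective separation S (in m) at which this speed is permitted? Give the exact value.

S_min = 119/50 m = 2.3800 m

braking lasts T_s = 2/(5/2) = 0.8000 s
robot covers v_R·T_r = 2.0000·0.2000 = 0.4000 m before braking
robot covers 2.0000·0.8000 − ½·2.5000·0.8000² = 0.8000 m while stopping
human over T_r+T_s: 0.8000·(0.2000+0.8000) = 0.8000 m
C+Z_d+Z_r = 0.2500+0.0800+0.0500 = 0.3800 m
S_min ≈ 0.4000+0.8000+0.8000+0.3800  ⇒  S_min = 119/50 m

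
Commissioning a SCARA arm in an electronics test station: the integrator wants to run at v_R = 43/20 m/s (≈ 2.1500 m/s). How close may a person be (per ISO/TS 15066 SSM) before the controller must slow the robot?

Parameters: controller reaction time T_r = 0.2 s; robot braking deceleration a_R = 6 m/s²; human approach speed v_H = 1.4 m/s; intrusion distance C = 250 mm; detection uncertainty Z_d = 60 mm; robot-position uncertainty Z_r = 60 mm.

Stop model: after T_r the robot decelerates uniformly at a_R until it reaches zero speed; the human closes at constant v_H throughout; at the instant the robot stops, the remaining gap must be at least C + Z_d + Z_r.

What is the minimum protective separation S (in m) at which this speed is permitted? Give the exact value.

S_min = 3147/1600 m = 1.9669 m

stop time T_s = (43/20)/6 = 0.3583 s
robot covers v_R·T_r = 2.1500·0.2000 = 0.4300 m before braking
robot covers 2.1500·0.3583 − ½·6.0000·0.3583² = 0.3852 m while stopping
human over T_r+T_s: 1.4000·(0.2000+0.3583) = 0.7817 m
residual clearance needed = 0.2500+0.0600+0.0600 = 0.3700 m
S_min ≈ 0.4300+0.3852+0.7817+0.3700  ⇒  S_min = 3147/1600 m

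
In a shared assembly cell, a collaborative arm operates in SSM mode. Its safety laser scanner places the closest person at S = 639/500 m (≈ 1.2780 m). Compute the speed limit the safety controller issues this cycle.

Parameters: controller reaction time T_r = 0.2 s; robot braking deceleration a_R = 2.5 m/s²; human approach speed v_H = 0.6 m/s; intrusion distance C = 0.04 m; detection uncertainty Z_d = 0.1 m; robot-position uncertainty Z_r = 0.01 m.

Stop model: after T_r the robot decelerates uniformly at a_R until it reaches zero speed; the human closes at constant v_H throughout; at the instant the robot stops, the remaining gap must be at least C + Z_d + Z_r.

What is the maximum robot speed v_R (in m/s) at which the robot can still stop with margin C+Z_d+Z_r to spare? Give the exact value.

quadratic (1/5)·v² + (11/25)·v + (-126/125) = 0
  disc = (11/25)² − 4·(1/5)·(-126/125) = 1 ; √disc = 1
  v_R = (−(11/25) + 1) / (2·(1/5)) = 7/5 m/s
check:
braking lasts T_s = (7/5)/(5/2) = 0.5600 s
robot in T_r: 1.4000·0.2000 = 0.2800 m
robot under decel: 1.4000²/(2·2.5000) = 0.3920 m
human over T_r+T_s: 0.6000·(0.2000+0.5600) = 0.4560 m
residual clearance needed = 0.0400+0.1000+0.0100 = 0.1500 m
sum ≈ 0.2800+0.3920+0.4560+0.1500 ≈ 1.2780 m = S ✓

v_R_max = 7/5 m/s = 1.4000 m/s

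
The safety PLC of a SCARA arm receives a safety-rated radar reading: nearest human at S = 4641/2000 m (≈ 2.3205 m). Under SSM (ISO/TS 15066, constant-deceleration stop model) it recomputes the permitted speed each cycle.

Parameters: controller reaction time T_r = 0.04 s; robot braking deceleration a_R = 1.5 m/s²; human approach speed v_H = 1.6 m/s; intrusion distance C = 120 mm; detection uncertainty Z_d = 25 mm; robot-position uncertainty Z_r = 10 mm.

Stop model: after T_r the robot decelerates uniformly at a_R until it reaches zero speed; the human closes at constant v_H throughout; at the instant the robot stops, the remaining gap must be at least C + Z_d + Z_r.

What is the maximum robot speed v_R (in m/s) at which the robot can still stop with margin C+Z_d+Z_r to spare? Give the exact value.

collect terms ⇒ (1/3)·v_R² + (83/75)·v_R + (-4203/2000) = 0
  disc = (83/75)² − 4·(1/3)·(-4203/2000) = 90601/22500 ; √disc = 301/150
  v_R = (−(83/75) + 301/150) / (2·(1/3)) = 27/20 m/s
check:
braking lasts T_s = (27/20)/(3/2) = 0.9000 s
reaction-phase robot travel = 1.3500·0.0400 = 0.0540 m
braking distance = 1.3500²/(2·1.5000) = 0.6075 m
human over T_r+T_s: 1.6000·(0.0400+0.9000) = 1.5040 m
C+Z_d+Z_r = 0.1200+0.0250+0.0100 = 0.1550 m
sum ≈ 0.0540+0.6075+1.5040+0.1550 ≈ 2.3205 m = S ✓

v_R_max = 27/20 m/s = 1.3500 m/s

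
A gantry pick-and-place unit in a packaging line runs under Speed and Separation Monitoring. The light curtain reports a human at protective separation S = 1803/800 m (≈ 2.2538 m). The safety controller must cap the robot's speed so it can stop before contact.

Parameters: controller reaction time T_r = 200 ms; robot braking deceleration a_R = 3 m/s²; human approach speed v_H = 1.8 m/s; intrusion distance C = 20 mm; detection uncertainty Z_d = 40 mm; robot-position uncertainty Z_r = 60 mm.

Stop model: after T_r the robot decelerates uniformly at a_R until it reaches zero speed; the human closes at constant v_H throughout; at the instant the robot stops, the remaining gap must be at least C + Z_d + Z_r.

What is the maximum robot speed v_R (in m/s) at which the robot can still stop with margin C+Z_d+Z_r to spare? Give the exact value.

v_R_max = 33/20 m/s = 1.6500 m/s

at the boundary: (1/6)·v² + (4/5)·v + (-1419/800) = 0
  disc = (4/5)² − 4·(1/6)·(-1419/800) = 729/400 ; √disc = 27/20
  v_R = (−(4/5) + 27/20) / (2·(1/6)) = 33/20 m/s
check:
braking lasts T_s = (33/20)/3 = 0.5500 s
robot covers v_R·T_r = 1.6500·0.2000 = 0.3300 m before braking
robot covers 1.6500·0.5500 − ½·3.0000·0.5500² = 0.4537 m while stopping
human closes 1.8000·0.7500 = 1.3500 m
margins: 0.0200+0.0400+0.0600 = 0.1200 m
sum ≈ 0.3300+0.4537+1.3500+0.1200 ≈ 2.2538 m = S ✓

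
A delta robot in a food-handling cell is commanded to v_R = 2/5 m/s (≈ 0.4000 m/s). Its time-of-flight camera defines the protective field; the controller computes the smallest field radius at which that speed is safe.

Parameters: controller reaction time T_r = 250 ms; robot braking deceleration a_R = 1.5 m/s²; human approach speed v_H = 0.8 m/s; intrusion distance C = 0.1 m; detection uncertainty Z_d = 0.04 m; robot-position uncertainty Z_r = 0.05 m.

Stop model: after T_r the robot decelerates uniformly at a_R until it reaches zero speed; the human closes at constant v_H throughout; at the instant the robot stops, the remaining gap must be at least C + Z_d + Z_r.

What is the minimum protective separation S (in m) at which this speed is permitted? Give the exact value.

S_min = 227/300 m = 0.7567 m

braking lasts T_s = (2/5)/(3/2) = 0.2667 s
robot in T_r: 0.4000·0.2500 = 0.1000 m
braking distance = 0.4000²/(2·1.5000) = 0.0533 m
person approaches 0.8000·(0.2500+0.2667) = 0.4133 m
residual clearance needed = 0.1000+0.0400+0.0500 = 0.1900 m
S_min ≈ 0.1000+0.0533+0.4133+0.1900  ⇒  S_min = 227/300 m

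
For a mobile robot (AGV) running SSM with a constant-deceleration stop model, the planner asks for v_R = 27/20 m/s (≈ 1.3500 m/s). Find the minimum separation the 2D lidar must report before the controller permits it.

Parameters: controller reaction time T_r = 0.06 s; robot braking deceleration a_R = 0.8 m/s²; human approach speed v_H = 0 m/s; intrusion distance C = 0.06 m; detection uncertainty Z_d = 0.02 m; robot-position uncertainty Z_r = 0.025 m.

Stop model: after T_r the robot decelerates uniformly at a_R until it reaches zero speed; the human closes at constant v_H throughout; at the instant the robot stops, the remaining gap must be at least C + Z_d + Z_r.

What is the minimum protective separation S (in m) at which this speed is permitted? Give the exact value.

S_min = 21201/16000 m = 1.3251 m

stop time T_s = (27/20)/(4/5) = 1.6875 s
robot covers v_R·T_r = 1.3500·0.0600 = 0.0810 m before braking
robot under decel: 1.3500²/(2·0.8000) = 1.1391 m
human closes 0.0000·1.7475 = 0.0000 m
C+Z_d+Z_r = 0.0600+0.0200+0.0250 = 0.1050 m
S_min ≈ 0.0810+1.1391+0.0000+0.1050  ⇒  S_min = 21201/16000 m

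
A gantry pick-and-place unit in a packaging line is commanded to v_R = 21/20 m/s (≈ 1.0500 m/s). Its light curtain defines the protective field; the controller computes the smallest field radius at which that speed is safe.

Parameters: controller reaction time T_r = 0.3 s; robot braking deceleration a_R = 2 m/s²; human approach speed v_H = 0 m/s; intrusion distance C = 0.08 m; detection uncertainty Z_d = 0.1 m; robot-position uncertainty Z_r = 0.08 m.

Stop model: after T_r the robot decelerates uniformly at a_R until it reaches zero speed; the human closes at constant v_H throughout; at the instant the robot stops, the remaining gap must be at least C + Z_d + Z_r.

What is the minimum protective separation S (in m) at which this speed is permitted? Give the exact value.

S_min = 1361/1600 m = 0.8506 m

stop time T_s = (21/20)/2 = 0.5250 s
robot in T_r: 1.0500·0.3000 = 0.3150 m
robot covers 1.0500·0.5250 − ½·2.0000·0.5250² = 0.2756 m while stopping
human closes 0.0000·0.8250 = 0.0000 m
residual clearance needed = 0.0800+0.1000+0.0800 = 0.2600 m
S_min ≈ 0.3150+0.2756+0.0000+0.2600  ⇒  S_min = 1361/1600 m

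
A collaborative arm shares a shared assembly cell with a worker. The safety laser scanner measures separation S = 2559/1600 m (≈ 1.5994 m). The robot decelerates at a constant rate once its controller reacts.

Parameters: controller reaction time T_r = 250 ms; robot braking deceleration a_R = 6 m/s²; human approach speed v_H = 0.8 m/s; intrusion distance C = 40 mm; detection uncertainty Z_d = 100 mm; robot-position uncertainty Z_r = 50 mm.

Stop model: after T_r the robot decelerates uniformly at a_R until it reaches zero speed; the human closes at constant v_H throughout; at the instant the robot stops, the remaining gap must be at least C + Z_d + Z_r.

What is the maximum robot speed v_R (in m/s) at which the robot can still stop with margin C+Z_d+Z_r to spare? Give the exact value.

v_R_max = 43/20 m/s = 2.1500 m/s

collect terms ⇒ (1/12)·v_R² + (23/60)·v_R + (-387/320) = 0
  disc = (23/60)² − 4·(1/12)·(-387/320) = 7921/14400 ; √disc = 89/120
  v_R = (−(23/60) + 89/120) / (2·(1/12)) = 43/20 m/s
check:
braking lasts T_s = (43/20)/6 = 0.3583 s
reaction-phase robot travel = 2.1500·0.2500 = 0.5375 m
robot covers 2.1500·0.3583 − ½·6.0000·0.3583² = 0.3852 m while stopping
human over T_r+T_s: 0.8000·(0.2500+0.3583) = 0.4867 m
margins: 0.0400+0.1000+0.0500 = 0.1900 m
sum ≈ 0.5375+0.3852+0.4867+0.1900 ≈ 1.5994 m = S ✓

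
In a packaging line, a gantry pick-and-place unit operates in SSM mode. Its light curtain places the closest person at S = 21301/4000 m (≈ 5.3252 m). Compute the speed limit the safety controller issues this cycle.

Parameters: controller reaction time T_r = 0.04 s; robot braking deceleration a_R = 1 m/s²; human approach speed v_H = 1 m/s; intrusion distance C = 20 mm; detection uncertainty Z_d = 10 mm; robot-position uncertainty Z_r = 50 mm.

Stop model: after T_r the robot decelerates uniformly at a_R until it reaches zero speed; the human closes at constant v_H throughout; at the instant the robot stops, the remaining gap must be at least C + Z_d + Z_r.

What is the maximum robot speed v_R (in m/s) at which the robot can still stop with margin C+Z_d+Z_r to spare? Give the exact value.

at the boundary: (1/2)·v² + (26/25)·v + (-20821/4000) = 0
  disc = (26/25)² − 4·(1/2)·(-20821/4000) = 114921/10000 ; √disc = 339/100
  v_R = (−(26/25) + 339/100) / (2·(1/2)) = 47/20 m/s
check:
stop time T_s = (47/20)/1 = 2.3500 s
robot in T_r: 2.3500·0.0400 = 0.0940 m
robot under decel: 2.3500²/(2·1.0000) = 2.7612 m
human over T_r+T_s: 1.0000·(0.0400+2.3500) = 2.3900 m
margins: 0.0200+0.0100+0.0500 = 0.0800 m
sum ≈ 0.0940+2.7612+2.3900+0.0800 ≈ 5.3252 m = S ✓

v_R_max = 47/20 m/s = 2.3500 m/s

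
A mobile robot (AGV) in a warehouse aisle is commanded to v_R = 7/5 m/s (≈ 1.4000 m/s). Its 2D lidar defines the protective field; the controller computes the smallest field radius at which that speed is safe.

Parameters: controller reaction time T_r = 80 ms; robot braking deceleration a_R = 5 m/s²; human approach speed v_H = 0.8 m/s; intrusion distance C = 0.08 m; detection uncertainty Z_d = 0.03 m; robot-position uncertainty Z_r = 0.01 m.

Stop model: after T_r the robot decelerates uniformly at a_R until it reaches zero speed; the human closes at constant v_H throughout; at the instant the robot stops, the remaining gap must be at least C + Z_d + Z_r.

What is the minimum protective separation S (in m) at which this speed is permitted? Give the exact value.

S_min = 179/250 m = 0.7160 m

T_s = v_R/a_R = (7/5)/5 = 0.2800 s
reaction-phase robot travel = 1.4000·0.0800 = 0.1120 m
braking distance = 1.4000²/(2·5.0000) = 0.1960 m
human closes 0.8000·0.3600 = 0.2880 m
margins: 0.0800+0.0300+0.0100 = 0.1200 m
S_min ≈ 0.1120+0.1960+0.2880+0.1200  ⇒  S_min = 179/250 m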